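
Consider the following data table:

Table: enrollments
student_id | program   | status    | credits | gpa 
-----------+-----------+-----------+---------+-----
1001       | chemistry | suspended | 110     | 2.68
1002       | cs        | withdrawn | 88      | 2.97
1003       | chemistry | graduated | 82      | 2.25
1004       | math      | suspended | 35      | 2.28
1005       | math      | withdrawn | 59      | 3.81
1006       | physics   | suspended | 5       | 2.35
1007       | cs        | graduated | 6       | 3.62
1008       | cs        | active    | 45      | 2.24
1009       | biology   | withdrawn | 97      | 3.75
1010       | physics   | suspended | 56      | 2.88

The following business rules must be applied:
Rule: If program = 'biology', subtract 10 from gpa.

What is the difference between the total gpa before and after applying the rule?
10.0

Step 1: Original sum of gpa = 28.83
Step 2: 1 records have program = 'biology'
Step 3: Each affected record changes by -10
Step 4: Total change = 1 × -10 = -10
Step 5: New sum = 28.83 + -10 = 18.83
Step 6: Difference = |18.83 - 28.83| = 10.0
        (Sum decreased by 10.0)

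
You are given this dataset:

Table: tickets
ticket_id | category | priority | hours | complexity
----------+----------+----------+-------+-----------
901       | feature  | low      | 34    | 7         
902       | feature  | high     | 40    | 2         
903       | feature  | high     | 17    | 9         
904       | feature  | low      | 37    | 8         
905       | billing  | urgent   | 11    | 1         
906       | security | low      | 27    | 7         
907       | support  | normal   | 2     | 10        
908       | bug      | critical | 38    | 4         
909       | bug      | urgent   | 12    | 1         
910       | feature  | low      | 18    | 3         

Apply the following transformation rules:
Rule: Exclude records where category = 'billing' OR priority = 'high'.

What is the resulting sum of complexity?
40

Step 1: Find records where category = 'billing' OR priority = 'high'
Step 2: 3 records match, summing to 12
Step 3: Original sum: 52
Step 4: Remaining sum = 52 - 12 = 40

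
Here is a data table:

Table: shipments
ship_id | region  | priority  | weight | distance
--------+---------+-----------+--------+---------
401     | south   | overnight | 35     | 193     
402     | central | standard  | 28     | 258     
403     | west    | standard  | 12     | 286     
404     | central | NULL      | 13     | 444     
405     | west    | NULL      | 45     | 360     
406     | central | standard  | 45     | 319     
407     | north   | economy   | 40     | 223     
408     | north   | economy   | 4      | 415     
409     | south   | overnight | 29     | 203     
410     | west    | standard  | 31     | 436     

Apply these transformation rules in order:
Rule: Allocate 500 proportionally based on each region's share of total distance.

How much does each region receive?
central: 162.74, north: 101.69, south: 63.12, west: 172.46

Step 1: Calculate total distance = 3137
Step 2: Calculate each region's proportion:
  central: 1021/3137 = 32.55% → 162.74
  north: 638/3137 = 20.34% → 101.69
  south: 396/3137 = 12.62% → 63.12
  west: 1082/3137 = 34.49% → 172.46
Step 3: Verify: sum of allocations ≈ 500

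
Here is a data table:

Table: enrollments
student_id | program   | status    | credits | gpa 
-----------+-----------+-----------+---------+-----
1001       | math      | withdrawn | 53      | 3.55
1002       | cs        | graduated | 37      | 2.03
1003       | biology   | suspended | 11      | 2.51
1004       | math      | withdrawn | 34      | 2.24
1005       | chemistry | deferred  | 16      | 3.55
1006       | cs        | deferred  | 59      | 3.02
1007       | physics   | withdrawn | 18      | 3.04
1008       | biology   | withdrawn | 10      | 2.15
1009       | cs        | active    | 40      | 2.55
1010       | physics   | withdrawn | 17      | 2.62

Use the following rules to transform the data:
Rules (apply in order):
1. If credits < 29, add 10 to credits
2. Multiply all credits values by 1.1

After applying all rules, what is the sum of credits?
379.5

Step 1: Apply Rule 1 - Add 10 to records with credits < 29
  - 5 records affected: 72 + (5 × 10) = 122
  - Unaffected records: 223
  - Sum after Rule 1: 345
Step 2: Apply Rule 2 - Multiply all by 1.1
  - 345 × 1.1 = 379.5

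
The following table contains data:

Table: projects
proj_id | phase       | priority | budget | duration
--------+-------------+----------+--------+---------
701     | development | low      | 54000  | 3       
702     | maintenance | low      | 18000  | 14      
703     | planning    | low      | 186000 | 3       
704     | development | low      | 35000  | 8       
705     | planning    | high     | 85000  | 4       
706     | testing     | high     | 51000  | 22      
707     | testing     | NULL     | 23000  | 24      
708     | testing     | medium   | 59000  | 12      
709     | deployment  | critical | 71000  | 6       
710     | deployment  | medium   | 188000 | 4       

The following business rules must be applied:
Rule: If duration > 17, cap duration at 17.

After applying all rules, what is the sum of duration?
88

Step 1: 2 records have duration > 17
Step 2: These records originally summed to 46
Step 3: After capping: 2 × 17 = 34
Step 4: Unaffected records sum: 54
Step 5: Final sum = 34 + 54 = 88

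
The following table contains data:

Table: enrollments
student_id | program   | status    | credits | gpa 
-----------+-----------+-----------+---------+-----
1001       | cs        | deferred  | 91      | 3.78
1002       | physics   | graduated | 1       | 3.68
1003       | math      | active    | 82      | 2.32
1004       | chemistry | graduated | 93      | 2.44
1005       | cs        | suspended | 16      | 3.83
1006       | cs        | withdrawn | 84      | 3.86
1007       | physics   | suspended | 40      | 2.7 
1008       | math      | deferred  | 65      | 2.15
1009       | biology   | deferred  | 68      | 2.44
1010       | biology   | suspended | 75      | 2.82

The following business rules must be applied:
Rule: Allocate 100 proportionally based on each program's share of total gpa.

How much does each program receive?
biology: 17.52, chemistry: 8.13, cs: 38.21, math: 14.89, physics: 21.25

Step 1: Calculate total gpa = 30.02
Step 2: Calculate each program's proportion:
  biology: 5.26/30.02 = 17.52% → 17.52
  chemistry: 2.44/30.02 = 8.13% → 8.13
  cs: 11.47/30.02 = 38.21% → 38.21
  math: 4.47/30.02 = 14.89% → 14.89
  physics: 6.38/30.02 = 21.25% → 21.25
Step 3: Verify: sum of allocations ≈ 100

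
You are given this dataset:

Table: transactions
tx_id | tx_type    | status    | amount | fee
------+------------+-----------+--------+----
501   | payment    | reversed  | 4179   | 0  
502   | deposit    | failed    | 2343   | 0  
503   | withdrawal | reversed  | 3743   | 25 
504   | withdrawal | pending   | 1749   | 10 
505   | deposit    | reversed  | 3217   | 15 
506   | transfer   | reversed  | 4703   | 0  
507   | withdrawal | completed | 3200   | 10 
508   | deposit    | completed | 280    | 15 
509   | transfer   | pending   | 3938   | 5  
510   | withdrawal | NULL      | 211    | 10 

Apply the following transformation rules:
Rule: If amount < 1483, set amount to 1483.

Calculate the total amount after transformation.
30038

Step 1: 2 records have amount < 1483
Step 2: These records originally summed to 491
Step 3: After setting to minimum: 2 × 1483 = 2966
Step 4: Unaffected records sum: 27072
Step 5: Final sum = 2966 + 27072 = 30038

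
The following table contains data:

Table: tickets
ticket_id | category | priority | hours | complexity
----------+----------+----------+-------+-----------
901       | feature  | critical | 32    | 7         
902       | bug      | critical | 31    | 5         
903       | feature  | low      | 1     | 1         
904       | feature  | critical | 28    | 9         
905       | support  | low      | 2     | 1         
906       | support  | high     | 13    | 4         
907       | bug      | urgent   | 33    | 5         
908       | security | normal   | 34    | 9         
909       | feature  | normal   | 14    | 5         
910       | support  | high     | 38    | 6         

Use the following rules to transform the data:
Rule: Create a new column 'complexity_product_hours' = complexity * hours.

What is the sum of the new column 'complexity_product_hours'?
1455

Step 1: For each record, compute complexity * hours
Example calculations:
  7 * 32 = 224
  5 * 31 = 155
  1 * 1 = 1
  ...
Step 2: Sum all derived values
Step 3: Total = 1455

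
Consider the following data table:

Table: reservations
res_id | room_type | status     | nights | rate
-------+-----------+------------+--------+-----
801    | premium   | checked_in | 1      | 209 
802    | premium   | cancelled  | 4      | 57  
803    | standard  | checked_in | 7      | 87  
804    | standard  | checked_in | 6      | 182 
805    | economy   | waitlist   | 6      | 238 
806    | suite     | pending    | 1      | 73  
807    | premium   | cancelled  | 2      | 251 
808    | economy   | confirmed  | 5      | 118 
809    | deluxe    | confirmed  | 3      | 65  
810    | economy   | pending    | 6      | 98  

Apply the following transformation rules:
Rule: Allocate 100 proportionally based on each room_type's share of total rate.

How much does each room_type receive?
deluxe: 4.72, economy: 32.95, premium: 37.52, standard: 19.52, suite: 5.3

Step 1: Calculate total rate = 1378
Step 2: Calculate each room_type's proportion:
  deluxe: 65/1378 = 4.72% → 4.72
  economy: 454/1378 = 32.95% → 32.95
  premium: 517/1378 = 37.52% → 37.52
  standard: 269/1378 = 19.52% → 19.52
  suite: 73/1378 = 5.30% → 5.3
Step 3: Verify: sum of allocations ≈ 100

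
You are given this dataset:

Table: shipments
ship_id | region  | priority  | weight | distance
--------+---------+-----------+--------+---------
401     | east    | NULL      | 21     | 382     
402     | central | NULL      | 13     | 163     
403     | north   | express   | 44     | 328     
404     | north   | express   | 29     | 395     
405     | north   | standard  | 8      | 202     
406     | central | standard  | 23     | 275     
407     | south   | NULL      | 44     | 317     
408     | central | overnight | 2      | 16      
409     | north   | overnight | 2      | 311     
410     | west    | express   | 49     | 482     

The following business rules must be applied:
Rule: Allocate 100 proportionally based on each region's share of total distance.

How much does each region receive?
central: 15.81, east: 13.31, north: 43.05, south: 11.04, west: 16.79

Step 1: Calculate total distance = 2871
Step 2: Calculate each region's proportion:
  central: 454/2871 = 15.81% → 15.81
  east: 382/2871 = 13.31% → 13.31
  north: 1236/2871 = 43.05% → 43.05
  south: 317/2871 = 11.04% → 11.04
  west: 482/2871 = 16.79% → 16.79
Step 3: Verify: sum of allocations ≈ 100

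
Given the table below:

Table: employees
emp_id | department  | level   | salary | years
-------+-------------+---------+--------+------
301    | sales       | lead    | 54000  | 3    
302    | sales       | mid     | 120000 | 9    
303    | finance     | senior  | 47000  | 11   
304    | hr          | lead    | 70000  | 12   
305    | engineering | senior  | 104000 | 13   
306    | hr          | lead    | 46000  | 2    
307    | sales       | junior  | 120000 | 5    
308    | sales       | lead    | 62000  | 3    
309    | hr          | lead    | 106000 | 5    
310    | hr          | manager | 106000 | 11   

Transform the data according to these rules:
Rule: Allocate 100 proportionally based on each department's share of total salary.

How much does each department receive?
engineering: 12.46, finance: 5.63, hr: 39.28, sales: 42.63

Step 1: Calculate total salary = 835000
Step 2: Calculate each department's proportion:
  engineering: 104000/835000 = 12.46% → 12.46
  finance: 47000/835000 = 5.63% → 5.63
  hr: 328000/835000 = 39.28% → 39.28
  sales: 356000/835000 = 42.63% → 42.63
Step 3: Verify: sum of allocations ≈ 100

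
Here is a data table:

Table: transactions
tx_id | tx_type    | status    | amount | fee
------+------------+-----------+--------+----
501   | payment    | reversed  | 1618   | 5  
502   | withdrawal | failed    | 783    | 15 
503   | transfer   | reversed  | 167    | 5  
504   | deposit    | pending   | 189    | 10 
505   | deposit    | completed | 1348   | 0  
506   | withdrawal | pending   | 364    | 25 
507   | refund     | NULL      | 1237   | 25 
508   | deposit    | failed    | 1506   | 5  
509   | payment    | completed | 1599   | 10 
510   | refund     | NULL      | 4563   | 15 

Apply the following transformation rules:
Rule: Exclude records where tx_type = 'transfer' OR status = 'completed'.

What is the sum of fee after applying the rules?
100

Step 1: Find records where tx_type = 'transfer' OR status = 'completed'
Step 2: 3 records match, summing to 15
Step 3: Original sum: 115
Step 4: Remaining sum = 115 - 15 = 100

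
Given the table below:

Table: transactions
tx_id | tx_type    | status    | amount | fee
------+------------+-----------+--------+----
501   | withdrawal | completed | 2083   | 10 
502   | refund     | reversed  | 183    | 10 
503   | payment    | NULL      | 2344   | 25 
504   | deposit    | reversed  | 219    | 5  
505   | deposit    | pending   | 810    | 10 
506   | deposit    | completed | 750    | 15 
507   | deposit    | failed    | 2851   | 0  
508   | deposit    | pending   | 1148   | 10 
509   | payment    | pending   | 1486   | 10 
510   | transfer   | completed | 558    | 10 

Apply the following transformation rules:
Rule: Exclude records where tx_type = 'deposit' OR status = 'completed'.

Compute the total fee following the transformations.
45

Step 1: Find records where tx_type = 'deposit' OR status = 'completed'
Step 2: 7 records match, summing to 60
Step 3: Original sum: 105
Step 4: Remaining sum = 105 - 60 = 45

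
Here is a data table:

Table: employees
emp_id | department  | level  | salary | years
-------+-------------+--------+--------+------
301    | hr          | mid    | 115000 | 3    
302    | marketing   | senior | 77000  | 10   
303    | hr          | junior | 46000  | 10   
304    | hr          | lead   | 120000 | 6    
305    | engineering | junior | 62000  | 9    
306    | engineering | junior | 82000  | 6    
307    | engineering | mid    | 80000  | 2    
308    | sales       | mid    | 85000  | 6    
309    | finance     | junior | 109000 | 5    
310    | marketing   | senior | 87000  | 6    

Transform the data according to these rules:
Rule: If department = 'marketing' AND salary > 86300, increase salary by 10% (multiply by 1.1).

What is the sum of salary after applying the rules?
871700.0

Step 1: Find records where department = 'marketing' AND salary > 86300
Step 2: 1 records match, summing to 87000
Step 3: After multiplier: 87000 × 1.1 = 95700.0
Step 4: Unaffected records sum: 776000
Step 5: Final sum = 95700.0 + 776000 = 871700.0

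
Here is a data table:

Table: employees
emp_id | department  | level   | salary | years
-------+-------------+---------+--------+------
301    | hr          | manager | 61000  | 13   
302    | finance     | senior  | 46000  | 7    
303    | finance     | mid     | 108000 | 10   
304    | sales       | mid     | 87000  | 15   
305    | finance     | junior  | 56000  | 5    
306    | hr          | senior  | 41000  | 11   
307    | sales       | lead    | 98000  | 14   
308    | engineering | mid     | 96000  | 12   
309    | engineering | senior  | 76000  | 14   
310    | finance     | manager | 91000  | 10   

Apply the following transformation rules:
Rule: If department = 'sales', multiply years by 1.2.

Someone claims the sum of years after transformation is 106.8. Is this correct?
No, the correct result is 116.8.

Step 1: Calculate the correct sum after transformation
Step 2: Apply multiplier 1.2 to records where department = 'sales'
Step 3: Correct result = 116.8
Step 4: Claimed result = 106.8
Step 5: 116.8 ≠ 106.8
Conclusion: The claimed result is incorrect. The correct answer is 116.8.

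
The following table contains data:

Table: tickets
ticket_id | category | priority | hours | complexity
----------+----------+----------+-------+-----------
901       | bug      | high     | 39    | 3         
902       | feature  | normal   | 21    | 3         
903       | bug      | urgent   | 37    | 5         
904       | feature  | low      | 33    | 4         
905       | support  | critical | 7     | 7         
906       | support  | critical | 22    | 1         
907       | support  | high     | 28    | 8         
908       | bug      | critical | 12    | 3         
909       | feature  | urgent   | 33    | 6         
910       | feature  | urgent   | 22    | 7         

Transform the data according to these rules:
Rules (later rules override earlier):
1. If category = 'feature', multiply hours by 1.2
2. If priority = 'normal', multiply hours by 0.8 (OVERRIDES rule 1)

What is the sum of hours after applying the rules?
267.4

Step 1: Rule 2 takes priority for records with priority = 'normal'
  - 1 records: 21 × 0.8 = 16.8
Step 2: Rule 1 applies to remaining records with category = 'feature'
  - 3 records: 88 × 1.2 = 105.6
Step 3: Other records unchanged: 145
Step 4: Final sum = 16.8 + 105.6 + 145 = 267.4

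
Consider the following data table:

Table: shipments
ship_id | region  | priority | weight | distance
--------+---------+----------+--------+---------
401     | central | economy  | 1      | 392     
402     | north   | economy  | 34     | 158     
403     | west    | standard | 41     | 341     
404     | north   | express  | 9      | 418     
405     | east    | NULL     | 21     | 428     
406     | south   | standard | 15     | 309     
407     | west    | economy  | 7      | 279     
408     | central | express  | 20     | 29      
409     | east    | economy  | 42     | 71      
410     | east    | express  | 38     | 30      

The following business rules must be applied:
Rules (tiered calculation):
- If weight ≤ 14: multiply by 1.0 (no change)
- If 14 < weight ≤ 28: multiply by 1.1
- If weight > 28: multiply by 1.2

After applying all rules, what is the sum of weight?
264.6

Step 1: Tier 1 (weight ≤ 14): 3 records, sum = 17 × 1.0 = 17.0
Step 2: Tier 2 (14 < weight ≤ 28): 3 records, sum = 56 × 1.1 = 61.6
Step 3: Tier 3 (weight > 28): 4 records, sum = 155 × 1.2 = 186.0
Step 4: Final sum = 17.0 + 61.6 + 186.0 = 264.6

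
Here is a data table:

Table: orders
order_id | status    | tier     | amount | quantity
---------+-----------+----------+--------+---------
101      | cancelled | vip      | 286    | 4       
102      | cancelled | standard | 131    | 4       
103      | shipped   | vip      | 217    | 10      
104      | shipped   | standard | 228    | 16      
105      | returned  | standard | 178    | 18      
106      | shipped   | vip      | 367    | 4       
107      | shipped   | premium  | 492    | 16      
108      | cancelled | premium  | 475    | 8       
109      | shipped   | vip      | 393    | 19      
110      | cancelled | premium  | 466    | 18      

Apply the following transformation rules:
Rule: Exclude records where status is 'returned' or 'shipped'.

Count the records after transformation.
4

Step 1: Count records to exclude
  - 1 (returned) + 5 (shipped) = 6 records
Step 2: Total records: 10
Step 3: Remaining = 10 - 6 = 4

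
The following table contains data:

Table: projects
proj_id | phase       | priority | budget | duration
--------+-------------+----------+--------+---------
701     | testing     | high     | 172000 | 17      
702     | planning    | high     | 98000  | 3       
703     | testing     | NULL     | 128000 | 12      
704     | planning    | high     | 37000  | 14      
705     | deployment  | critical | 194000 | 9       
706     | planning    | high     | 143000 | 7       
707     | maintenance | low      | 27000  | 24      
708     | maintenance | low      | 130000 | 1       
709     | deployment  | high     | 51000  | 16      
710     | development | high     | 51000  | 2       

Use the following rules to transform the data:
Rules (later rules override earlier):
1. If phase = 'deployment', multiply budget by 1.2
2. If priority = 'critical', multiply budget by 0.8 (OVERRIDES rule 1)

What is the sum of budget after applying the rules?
1002400.0

Step 1: Rule 2 takes priority for records with priority = 'critical'
  - 1 records: 194000 × 0.8 = 155200.0
Step 2: Rule 1 applies to remaining records with phase = 'deployment'
  - 1 records: 51000 × 1.2 = 61200.0
Step 3: Other records unchanged: 786000
Step 4: Final sum = 155200.0 + 61200.0 + 786000 = 1002400.0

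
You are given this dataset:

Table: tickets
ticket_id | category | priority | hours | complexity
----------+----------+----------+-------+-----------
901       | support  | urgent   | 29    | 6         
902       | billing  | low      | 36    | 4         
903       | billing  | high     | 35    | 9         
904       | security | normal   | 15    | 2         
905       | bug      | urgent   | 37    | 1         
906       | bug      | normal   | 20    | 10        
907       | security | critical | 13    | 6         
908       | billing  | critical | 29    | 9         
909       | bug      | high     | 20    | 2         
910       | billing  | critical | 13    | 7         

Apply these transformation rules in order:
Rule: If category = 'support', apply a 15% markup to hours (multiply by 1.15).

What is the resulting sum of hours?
251.35

Step 1: Records with category = 'support' have total hours = 29
Step 2: Apply multiplier: 29 × 1.15 = 33.35
Step 3: Other records total: 218
Step 4: Final sum = 33.35 + 218 = 251.35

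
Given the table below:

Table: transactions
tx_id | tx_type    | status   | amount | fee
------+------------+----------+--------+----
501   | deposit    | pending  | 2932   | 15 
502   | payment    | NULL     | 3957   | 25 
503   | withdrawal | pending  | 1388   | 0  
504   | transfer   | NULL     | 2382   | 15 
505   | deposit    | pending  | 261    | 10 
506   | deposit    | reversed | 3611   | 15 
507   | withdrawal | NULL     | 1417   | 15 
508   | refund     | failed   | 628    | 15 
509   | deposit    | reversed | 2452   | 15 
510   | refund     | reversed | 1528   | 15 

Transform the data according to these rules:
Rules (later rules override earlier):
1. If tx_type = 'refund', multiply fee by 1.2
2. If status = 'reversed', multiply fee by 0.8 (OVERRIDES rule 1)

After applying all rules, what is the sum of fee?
134.0

Step 1: Rule 2 takes priority for records with status = 'reversed'
  - 3 records: 45 × 0.8 = 36.0
Step 2: Rule 1 applies to remaining records with tx_type = 'refund'
  - 1 records: 15 × 1.2 = 18.0
Step 3: Other records unchanged: 80
Step 4: Final sum = 36.0 + 18.0 + 80 = 134.0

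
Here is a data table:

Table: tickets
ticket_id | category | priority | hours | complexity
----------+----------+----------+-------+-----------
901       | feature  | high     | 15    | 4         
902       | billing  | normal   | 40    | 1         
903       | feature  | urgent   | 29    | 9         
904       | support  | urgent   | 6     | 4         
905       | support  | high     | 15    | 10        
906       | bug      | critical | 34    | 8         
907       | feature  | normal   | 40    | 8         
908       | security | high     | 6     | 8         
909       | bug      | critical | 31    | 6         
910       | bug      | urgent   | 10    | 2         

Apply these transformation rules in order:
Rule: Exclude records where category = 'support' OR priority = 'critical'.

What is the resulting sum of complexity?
32

Step 1: Find records where category = 'support' OR priority = 'critical'
Step 2: 4 records match, summing to 28
Step 3: Original sum: 60
Step 4: Remaining sum = 60 - 28 = 32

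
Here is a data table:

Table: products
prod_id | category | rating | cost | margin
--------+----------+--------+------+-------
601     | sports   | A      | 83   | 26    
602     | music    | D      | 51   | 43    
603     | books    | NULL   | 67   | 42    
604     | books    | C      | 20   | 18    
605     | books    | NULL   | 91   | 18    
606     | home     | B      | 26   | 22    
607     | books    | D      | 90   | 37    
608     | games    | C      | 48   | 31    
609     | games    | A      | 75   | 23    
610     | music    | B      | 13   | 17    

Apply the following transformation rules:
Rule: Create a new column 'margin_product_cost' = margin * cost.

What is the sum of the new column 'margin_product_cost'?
16499

Step 1: For each record, compute margin * cost
Example calculations:
  26 * 83 = 2158
  43 * 51 = 2193
  42 * 67 = 2814
  ...
Step 2: Sum all derived values
Step 3: Total = 16499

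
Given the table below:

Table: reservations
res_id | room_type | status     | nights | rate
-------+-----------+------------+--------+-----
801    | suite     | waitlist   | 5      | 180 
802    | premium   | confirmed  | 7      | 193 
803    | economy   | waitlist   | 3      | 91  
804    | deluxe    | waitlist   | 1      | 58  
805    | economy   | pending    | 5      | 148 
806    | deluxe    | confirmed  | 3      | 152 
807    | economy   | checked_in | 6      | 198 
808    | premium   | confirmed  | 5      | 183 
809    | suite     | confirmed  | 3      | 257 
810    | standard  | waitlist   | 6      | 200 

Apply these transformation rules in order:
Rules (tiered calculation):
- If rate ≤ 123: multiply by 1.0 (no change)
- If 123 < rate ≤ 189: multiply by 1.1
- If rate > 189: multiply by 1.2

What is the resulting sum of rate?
1895.9

Step 1: Tier 1 (rate ≤ 123): 2 records, sum = 149 × 1.0 = 149.0
Step 2: Tier 2 (123 < rate ≤ 189): 4 records, sum = 663 × 1.1 = 729.3
Step 3: Tier 3 (rate > 189): 4 records, sum = 848 × 1.2 = 1017.6
Step 4: Final sum = 149.0 + 729.3 + 1017.6 = 1895.9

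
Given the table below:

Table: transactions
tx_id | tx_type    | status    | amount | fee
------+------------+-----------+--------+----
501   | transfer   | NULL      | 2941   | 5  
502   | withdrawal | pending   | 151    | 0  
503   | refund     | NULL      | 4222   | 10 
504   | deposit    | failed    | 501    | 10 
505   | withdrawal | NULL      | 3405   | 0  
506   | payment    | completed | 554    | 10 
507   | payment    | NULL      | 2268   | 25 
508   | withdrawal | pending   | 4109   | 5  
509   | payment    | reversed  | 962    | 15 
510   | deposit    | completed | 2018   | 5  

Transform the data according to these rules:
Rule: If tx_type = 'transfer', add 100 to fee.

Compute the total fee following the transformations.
185

Step 1: Count records where tx_type = 'transfer': 1
Step 2: Total bonus added: 1 × 100 = 100
Step 3: Original sum of fee: 85
Step 4: Final sum = 85 + 100 = 185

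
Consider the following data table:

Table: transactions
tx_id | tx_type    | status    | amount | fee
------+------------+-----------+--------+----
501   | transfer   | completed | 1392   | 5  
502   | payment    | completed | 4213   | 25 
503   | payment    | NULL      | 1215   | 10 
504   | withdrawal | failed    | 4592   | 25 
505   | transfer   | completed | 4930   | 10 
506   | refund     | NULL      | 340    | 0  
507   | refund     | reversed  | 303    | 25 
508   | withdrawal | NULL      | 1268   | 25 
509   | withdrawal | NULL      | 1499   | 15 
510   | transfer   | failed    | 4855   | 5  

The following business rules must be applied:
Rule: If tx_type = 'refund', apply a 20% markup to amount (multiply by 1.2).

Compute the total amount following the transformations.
24735.6

Step 1: Records with tx_type = 'refund' have total amount = 643
Step 2: Apply multiplier: 643 × 1.2 = 771.6
Step 3: Other records total: 23964
Step 4: Final sum = 771.6 + 23964 = 24735.6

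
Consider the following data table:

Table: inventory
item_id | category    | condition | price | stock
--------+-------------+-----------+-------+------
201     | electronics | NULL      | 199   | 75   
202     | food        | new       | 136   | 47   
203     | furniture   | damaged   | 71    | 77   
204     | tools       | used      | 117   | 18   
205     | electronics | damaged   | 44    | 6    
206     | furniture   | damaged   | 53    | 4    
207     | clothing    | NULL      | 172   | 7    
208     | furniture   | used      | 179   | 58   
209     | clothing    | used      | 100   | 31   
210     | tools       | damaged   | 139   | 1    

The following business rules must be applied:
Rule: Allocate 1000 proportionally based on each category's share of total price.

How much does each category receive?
clothing: 224.79, electronics: 200.83, food: 112.4, furniture: 250.41, tools: 211.57

Step 1: Calculate total price = 1210
Step 2: Calculate each category's proportion:
  clothing: 272/1210 = 22.48% → 224.79
  electronics: 243/1210 = 20.08% → 200.83
  food: 136/1210 = 11.24% → 112.4
  furniture: 303/1210 = 25.04% → 250.41
  tools: 256/1210 = 21.16% → 211.57
Step 3: Verify: sum of allocations ≈ 1000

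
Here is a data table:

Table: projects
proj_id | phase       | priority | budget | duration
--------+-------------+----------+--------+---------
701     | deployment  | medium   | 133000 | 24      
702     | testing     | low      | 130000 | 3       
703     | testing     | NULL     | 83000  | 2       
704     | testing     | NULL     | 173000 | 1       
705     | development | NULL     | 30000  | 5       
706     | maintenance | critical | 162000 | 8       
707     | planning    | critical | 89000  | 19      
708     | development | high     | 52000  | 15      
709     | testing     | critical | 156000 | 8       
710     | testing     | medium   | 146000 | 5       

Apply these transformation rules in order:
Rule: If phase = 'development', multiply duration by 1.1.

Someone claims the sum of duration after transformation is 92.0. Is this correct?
Yes, the result is correct.

Step 1: Calculate the correct sum after transformation
Step 2: Apply multiplier 1.1 to records where phase = 'development'
Step 3: Correct result = 92.0
Step 4: Claimed result = 92.0
Step 5: 92.0 = 92.0 ✓
Conclusion: The claimed result is correct.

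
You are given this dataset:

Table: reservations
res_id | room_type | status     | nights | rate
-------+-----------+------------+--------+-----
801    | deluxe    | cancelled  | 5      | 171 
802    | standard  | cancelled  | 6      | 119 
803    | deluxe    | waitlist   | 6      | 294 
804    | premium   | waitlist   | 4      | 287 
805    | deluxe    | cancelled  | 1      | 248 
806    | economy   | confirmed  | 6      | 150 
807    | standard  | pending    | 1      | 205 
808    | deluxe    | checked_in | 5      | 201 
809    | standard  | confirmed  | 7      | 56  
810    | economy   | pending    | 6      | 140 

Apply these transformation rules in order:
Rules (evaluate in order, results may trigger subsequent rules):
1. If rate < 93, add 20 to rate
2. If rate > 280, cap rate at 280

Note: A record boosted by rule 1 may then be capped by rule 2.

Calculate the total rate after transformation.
1870

Step 1: Apply rule 1 to records with rate < 93
  - 1 records get bonus of 20
  - Of these, 0 records then exceed 280 and get capped
Step 2: Apply rule 2 to records with rate > 280
  - 2 records (original) are capped
Step 3: Calculate final sum = 1870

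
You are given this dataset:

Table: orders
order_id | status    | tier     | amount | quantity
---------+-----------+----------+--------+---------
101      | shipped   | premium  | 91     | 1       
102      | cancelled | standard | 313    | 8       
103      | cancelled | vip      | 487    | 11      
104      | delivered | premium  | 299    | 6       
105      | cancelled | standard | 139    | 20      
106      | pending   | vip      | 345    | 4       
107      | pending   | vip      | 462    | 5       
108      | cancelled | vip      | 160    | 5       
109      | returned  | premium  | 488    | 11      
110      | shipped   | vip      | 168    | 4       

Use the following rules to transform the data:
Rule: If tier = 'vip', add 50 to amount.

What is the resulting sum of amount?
3202

Step 1: Count records where tier = 'vip': 5
Step 2: Total bonus added: 5 × 50 = 250
Step 3: Original sum of amount: 2952
Step 4: Final sum = 2952 + 250 = 3202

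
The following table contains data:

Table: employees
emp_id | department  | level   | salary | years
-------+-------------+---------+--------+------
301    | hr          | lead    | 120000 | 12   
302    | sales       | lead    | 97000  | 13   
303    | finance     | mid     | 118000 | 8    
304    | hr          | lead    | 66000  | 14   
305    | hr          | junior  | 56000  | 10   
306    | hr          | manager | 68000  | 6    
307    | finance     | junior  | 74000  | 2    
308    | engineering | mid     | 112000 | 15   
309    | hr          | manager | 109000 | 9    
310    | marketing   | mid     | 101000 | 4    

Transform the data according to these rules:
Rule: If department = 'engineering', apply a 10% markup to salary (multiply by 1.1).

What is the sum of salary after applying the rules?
932200.0

Step 1: Records with department = 'engineering' have total salary = 112000
Step 2: Apply multiplier: 112000 × 1.1 = 123200.0
Step 3: Other records total: 809000
Step 4: Final sum = 123200.0 + 809000 = 932200.0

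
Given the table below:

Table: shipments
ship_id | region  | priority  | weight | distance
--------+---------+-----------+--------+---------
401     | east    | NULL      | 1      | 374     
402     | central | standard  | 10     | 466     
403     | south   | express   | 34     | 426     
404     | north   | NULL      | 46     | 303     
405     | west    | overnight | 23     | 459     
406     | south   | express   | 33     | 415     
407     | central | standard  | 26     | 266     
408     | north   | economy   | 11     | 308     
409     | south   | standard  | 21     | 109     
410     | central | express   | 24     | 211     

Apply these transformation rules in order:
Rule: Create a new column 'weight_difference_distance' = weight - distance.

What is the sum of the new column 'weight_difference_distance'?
-3108

Step 1: For each record, compute weight - distance
Example calculations:
  1 - 374 = -373
  10 - 466 = -456
  34 - 426 = -392
  ...
Step 2: Sum all derived values
Step 3: Total = -3108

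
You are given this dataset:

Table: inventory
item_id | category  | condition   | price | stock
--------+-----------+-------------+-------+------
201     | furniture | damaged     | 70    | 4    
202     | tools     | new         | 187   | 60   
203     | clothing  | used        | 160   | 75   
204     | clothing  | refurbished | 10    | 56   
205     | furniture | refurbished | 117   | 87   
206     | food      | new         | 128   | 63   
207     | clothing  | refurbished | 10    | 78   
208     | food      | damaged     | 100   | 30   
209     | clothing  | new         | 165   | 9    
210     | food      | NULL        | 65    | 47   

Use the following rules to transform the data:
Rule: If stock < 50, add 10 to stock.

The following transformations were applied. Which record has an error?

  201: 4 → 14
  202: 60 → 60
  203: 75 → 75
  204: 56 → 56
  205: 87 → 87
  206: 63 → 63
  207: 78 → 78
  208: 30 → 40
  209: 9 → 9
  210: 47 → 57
Record 209 has an error. The correct transformed value should be 19, not 9.

Step 1: Check each record against the rule
Step 2: Record 209 has stock = 9
Step 3: Since 9 < 50, the bonus should have been applied
Step 4: Correct value = 19, but claimed value = 9
Conclusion: Record 209 has the error.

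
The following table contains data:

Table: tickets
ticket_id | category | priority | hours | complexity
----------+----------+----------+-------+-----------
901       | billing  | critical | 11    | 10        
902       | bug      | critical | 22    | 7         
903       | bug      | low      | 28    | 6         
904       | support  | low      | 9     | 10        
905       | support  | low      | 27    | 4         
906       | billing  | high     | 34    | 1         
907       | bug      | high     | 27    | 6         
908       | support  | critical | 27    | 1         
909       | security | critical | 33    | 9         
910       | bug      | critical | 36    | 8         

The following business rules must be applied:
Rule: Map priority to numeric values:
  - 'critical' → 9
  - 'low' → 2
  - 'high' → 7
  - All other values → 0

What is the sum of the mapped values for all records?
65

Step 1: Apply mapping to each record
Step 2: Count by status:
  'critical': 5 records × 9 = 45
  'low': 3 records × 2 = 6
  'high': 2 records × 7 = 14
Step 3: Sum all mapped values = 65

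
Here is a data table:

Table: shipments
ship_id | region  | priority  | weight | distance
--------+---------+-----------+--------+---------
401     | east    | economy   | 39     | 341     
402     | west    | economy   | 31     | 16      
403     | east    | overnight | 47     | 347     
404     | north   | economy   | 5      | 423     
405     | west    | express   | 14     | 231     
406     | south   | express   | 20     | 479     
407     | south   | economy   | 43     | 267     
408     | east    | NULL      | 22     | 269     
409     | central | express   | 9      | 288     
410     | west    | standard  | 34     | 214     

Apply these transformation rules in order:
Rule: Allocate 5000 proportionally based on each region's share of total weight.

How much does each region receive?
central: 170.45, east: 2045.45, north: 94.7, south: 1193.18, west: 1496.21

Step 1: Calculate total weight = 264
Step 2: Calculate each region's proportion:
  central: 9/264 = 3.41% → 170.45
  east: 108/264 = 40.91% → 2045.45
  north: 5/264 = 1.89% → 94.7
  south: 63/264 = 23.86% → 1193.18
  west: 79/264 = 29.92% → 1496.21
Step 3: Verify: sum of allocations ≈ 5000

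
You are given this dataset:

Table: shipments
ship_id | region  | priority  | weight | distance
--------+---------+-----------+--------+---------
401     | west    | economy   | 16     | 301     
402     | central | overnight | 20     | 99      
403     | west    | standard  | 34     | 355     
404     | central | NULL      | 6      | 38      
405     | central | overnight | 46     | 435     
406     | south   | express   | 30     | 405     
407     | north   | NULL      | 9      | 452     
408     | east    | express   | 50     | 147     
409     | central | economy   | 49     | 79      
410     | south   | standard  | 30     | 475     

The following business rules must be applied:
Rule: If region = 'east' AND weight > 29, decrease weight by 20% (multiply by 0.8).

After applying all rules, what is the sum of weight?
280.0

Step 1: Find records where region = 'east' AND weight > 29
Step 2: 1 records match, summing to 50
Step 3: After multiplier: 50 × 0.8 = 40.0
Step 4: Unaffected records sum: 240
Step 5: Final sum = 40.0 + 240 = 280.0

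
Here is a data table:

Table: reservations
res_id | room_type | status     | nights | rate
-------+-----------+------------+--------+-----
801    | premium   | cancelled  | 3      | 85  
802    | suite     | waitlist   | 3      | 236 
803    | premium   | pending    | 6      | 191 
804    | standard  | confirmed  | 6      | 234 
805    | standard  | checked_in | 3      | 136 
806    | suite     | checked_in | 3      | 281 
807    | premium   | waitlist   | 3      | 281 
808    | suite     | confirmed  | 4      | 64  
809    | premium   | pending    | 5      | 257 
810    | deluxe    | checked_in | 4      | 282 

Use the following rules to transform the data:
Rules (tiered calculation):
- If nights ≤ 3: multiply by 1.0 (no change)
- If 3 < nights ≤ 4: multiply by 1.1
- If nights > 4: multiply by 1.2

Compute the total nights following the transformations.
44.2

Step 1: Tier 1 (nights ≤ 3): 5 records, sum = 15 × 1.0 = 15.0
Step 2: Tier 2 (3 < nights ≤ 4): 2 records, sum = 8 × 1.1 = 8.8
Step 3: Tier 3 (nights > 4): 3 records, sum = 17 × 1.2 = 20.4
Step 4: Final sum = 15.0 + 8.8 + 20.4 = 44.2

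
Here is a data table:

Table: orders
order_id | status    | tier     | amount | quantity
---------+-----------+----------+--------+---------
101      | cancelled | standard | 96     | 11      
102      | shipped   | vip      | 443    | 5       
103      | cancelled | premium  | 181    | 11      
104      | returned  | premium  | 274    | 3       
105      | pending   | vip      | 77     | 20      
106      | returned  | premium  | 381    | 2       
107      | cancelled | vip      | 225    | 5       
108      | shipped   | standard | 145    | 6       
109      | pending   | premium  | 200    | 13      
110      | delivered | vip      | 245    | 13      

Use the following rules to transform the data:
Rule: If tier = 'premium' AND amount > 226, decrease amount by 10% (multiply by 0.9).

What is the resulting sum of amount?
2201.5

Step 1: Find records where tier = 'premium' AND amount > 226
Step 2: 2 records match, summing to 655
Step 3: After multiplier: 655 × 0.9 = 589.5
Step 4: Unaffected records sum: 1612
Step 5: Final sum = 589.5 + 1612 = 2201.5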